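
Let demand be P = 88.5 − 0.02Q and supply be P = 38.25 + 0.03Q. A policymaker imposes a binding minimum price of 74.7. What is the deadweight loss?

2480.625

Competitive equilibrium: 88.5 − 0.02Q = 38.25 + 0.03Q → Q* = 1005, P* = 68.4.
At the floor P = 74.7, quantity demanded = (88.5 − 74.7)/0.02 = 690.
Sellers' marginal cost at Q' = 690: 38.25 + 0.03·690 = 58.95.
ΔQ = 1005 − 690 = 315; wedge = 74.7 − 58.95 = 15.75.
DWL = ½ × 315 × 15.75 = 2480.625.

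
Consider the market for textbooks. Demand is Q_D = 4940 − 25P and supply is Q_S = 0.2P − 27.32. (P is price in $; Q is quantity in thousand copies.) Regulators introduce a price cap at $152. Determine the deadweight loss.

In inverse form: demand P = 197.6 − 0.04Q, supply P = 136.6 + 5Q.
Competitive equilibrium: 197.6 − 0.04Q = 136.6 + 5Q → Q* = 12.1032, P* = 197.1159.
At the ceiling P = 152, quantity supplied = (152 − 136.6)/5 = 3.08.
Willingness to pay at Q' = 3.08: 197.6 − 0.04·3.08 = 197.4768.
ΔQ = 12.1032 − 3.08 = 9.0232; wedge = 197.4768 − 152 = 45.4768.
The triangle = ½ × 9.0232 × 45.4768 = $205.17 thousand.

$205.17 thousand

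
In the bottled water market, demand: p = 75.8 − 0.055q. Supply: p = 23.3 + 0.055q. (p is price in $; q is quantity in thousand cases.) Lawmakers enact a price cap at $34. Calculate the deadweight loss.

$4396.41 thousand

Competitive equilibrium: 75.8 − 0.055q = 23.3 + 0.055q → q* = 477.2727, p* = 49.55.
At the ceiling p = 34, quantity supplied = (34 − 23.3)/0.055 = 194.5455.
Willingness to pay at q' = 194.5455: 75.8 − 0.055·194.5455 = 65.1.
Δq = 477.2727 − 194.5455 = 282.7272; wedge = 65.1 − 34 = 31.1.
Deadweight loss = ½ × 282.7272 × 31.1 = $4396.41 thousand.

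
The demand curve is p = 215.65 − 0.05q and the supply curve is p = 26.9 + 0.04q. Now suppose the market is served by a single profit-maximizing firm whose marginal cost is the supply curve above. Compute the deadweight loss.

Competitive equilibrium: 215.65 − 0.05q = 26.9 + 0.04q → q* = 2097.22222, p* = 110.78889.
Marginal revenue: MR = 215.65 − 0.1q. Set MR = MC: 215.65 − 0.1q = 26.9 + 0.04q → q_m = 1348.21429.
Price p_m = 215.65 − 0.05·1348.21429 = 148.23929; MC(q_m) = 26.9 + 0.04·1348.21429 = 80.82857.
Competitive q* = 2097.22222, so Δq = 749.00793; wedge = 148.23929 − 80.82857 = 67.41072.
Welfare loss = ½ × 749.00793 × 67.41072 = 25245.58.

25245.58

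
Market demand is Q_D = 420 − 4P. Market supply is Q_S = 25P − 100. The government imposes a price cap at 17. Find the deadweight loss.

In inverse form: demand P = 105 − 0.25Q, supply P = 4 + 0.04Q.
Competitive equilibrium: 105 − 0.25Q = 4 + 0.04Q → Q* = 348.2759, P* = 17.931.
At the ceiling P = 17, quantity supplied = (17 − 4)/0.04 = 325.
Willingness to pay at Q' = 325: 105 − 0.25·325 = 23.75.
ΔQ = 348.2759 − 325 = 23.2759; wedge = 23.75 − 17 = 6.75.
Deadweight loss = ½ × 23.2759 × 6.75 = 78.56.

78.56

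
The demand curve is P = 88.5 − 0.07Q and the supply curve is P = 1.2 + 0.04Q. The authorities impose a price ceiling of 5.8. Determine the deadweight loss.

25330.10

Competitive equilibrium: 88.5 − 0.07Q = 1.2 + 0.04Q → Q* = 793.6364, P* = 32.9455.
At the ceiling P = 5.8, quantity supplied = (5.8 − 1.2)/0.04 = 115.
Willingness to pay at Q' = 115: 88.5 − 0.07·115 = 80.45.
ΔQ = 793.6364 − 115 = 678.6364; wedge = 80.45 − 5.8 = 74.65.
Welfare loss = ½ × 678.6364 × 74.65 = 25330.10.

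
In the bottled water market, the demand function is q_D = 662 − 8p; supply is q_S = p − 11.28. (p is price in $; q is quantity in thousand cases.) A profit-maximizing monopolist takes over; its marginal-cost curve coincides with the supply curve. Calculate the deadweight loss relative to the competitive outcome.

$22.70 thousand

In inverse form: demand p = 82.75 − 0.125q, supply p = 11.28 + q.
Competitive equilibrium: 82.75 − 0.125q = 11.28 + q → q* = 63.5289, p* = 74.8089.
Marginal revenue: MR = 82.75 − 0.25q. Set MR = MC: 82.75 − 0.25q = 11.28 + q → q_m = 57.176.
Price p_m = 82.75 − 0.125·57.176 = 75.603; MC(q_m) = 11.28 + 1·57.176 = 68.456.
Competitive q* = 63.5289, so Δq = 6.3529; wedge = 75.603 − 68.456 = 7.147.
DWL = ½ × 6.3529 × 7.147 = $22.70 thousand.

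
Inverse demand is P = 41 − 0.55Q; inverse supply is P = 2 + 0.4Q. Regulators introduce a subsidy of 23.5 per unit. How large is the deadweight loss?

290.66

Competitive equilibrium: 41 − 0.55Q = 2 + 0.4Q → Q* = 41.0526, P* = 18.4211.
The subsidy lowers effective supply by 23.5: P = 0.4Q − 21.5.
New quantity: 41 − 0.55Q = 0.4Q − 21.5 → Q' = 65.7895.
Overproduction ΔQ = 65.7895 − 41.0526 = 24.7369; wedge = subsidy = 23.5.
DWL = ½ × 24.7369 × 23.5 = 290.66.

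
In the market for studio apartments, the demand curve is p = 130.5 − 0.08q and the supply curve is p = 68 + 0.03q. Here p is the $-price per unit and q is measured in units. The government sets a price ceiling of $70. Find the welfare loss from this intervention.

$13833.46

Competitive equilibrium: 130.5 − 0.08q = 68 + 0.03q → q* = 568.18182, p* = 85.04545.
At the ceiling p = 70, quantity supplied = (70 − 68)/0.03 = 66.66667.
Willingness to pay at q' = 66.66667: 130.5 − 0.08·66.66667 = 125.16667.
Δq = 568.18182 − 66.66667 = 501.51515; wedge = 125.16667 − 70 = 55.16667.
DWL = ½ × 501.51515 × 55.16667 = $13833.46.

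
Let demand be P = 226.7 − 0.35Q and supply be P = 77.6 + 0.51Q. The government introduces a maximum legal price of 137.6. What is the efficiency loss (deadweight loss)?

1335.27

Competitive equilibrium: 226.7 − 0.35Q = 77.6 + 0.51Q → Q* = 173.3721, P* = 166.0198.
At the ceiling P = 137.6, quantity supplied = (137.6 − 77.6)/0.51 = 117.6471.
Willingness to pay at Q' = 117.6471: 226.7 − 0.35·117.6471 = 185.5235.
ΔQ = 173.3721 − 117.6471 = 55.725; wedge = 185.5235 − 137.6 = 47.9235.
DWL = ½ × 55.725 × 47.9235 = 1335.27.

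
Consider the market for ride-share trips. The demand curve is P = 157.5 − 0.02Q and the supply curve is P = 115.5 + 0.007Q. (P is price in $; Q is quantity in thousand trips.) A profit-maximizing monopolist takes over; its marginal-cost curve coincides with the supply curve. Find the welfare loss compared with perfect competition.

$5915.20 thousand

Competitive equilibrium: 157.5 − 0.02Q = 115.5 + 0.007Q → Q* = 1555.55556, P* = 126.38889.
Marginal revenue: MR = 157.5 − 0.04Q. Set MR = MC: 157.5 − 0.04Q = 115.5 + 0.007Q → Q_m = 893.61702.
Price P_m = 157.5 − 0.02·893.61702 = 139.62766; MC(Q_m) = 115.5 + 0.007·893.61702 = 121.75532.
Competitive Q* = 1555.55556, so ΔQ = 661.93854; wedge = 139.62766 − 121.75532 = 17.87234.
Deadweight loss = ½ × 661.93854 × 17.87234 = $5915.20 thousand.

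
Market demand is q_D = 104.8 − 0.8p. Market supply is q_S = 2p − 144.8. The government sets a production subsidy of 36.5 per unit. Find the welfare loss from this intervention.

380.64

In inverse form: demand p = 131 − 1.25q, supply p = 72.4 + 0.5q.
Competitive equilibrium: 131 − 1.25q = 72.4 + 0.5q → q* = 33.4857, p* = 89.1429.
The subsidy lowers effective supply by 36.5: p = 35.9 + 0.5q.
New quantity: 131 − 1.25q = 35.9 + 0.5q → q' = 54.3429.
Overproduction Δq = 54.3429 − 33.4857 = 20.8572; wedge = subsidy = 36.5.
The triangle = ½ × 20.8572 × 36.5 = 380.64.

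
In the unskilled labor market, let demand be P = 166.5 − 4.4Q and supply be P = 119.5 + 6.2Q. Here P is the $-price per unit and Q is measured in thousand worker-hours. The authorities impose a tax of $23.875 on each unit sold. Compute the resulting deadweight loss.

$26.89 thousand

Competitive equilibrium: 166.5 − 4.4Q = 119.5 + 6.2Q → Q* = 4.434, P* = 146.9906.
With the tax, the buyer price exceeds the seller price by 23.875: (166.5 − 4.4Q) − (119.5 + 6.2Q) = 23.875 → Q' = 2.1816.
ΔQ = 4.434 − 2.1816 = 2.2524; the wedge equals the tax, 23.875.
Deadweight loss = ½ × 2.2524 × 23.875 = $26.89 thousand.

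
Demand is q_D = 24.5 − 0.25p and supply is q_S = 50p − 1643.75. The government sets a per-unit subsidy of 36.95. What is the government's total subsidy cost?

In inverse form: demand p = 98 − 4q, supply p = 32.875 + 0.02q.
Competitive equilibrium: 98 − 4q = 32.875 + 0.02q → q* = 16.2002, p* = 33.199.
The subsidy lowers effective supply by 36.95: p = 0.02q − 4.075.
New quantity: 98 − 4q = 0.02q − 4.075 → q' = 25.3918.
Total subsidy cost = 36.95 × 25.3918 = 938.23.

938.23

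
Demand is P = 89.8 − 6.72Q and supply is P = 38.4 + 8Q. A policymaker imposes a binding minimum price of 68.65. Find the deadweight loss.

Competitive equilibrium: 89.8 − 6.72Q = 38.4 + 8Q → Q* = 3.4918, P* = 66.3348.
At the floor P = 68.65, quantity demanded = (89.8 − 68.65)/6.72 = 3.1473.
Sellers' marginal cost at Q' = 3.1473: 38.4 + 8·3.1473 = 63.5784.
ΔQ = 3.4918 − 3.1473 = 0.3445; wedge = 68.65 − 63.5784 = 5.0716.
DWL = ½ × 0.3445 × 5.0716 = 0.87.

0.87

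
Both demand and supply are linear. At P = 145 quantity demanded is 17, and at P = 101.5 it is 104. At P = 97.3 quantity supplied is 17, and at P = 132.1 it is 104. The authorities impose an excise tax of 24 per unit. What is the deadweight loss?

Demand slope = (101.5 − 145)/(104 − 17) = −0.5, so P = 153.5 − 0.5Q.
Supply slope = (132.1 − 97.3)/(104 − 17) = 0.4, so P = 90.5 + 0.4Q.
Competitive equilibrium: 153.5 − 0.5Q = 90.5 + 0.4Q → Q* = 70, P* = 118.5.
With the tax, the buyer price exceeds the seller price by 24: (153.5 − 0.5Q) − (90.5 + 0.4Q) = 24 → Q' = 43.3333.
ΔQ = 70 − 43.3333 = 26.6667; the wedge equals the tax, 24.
The triangle = ½ × 26.6667 × 24 = 320.

320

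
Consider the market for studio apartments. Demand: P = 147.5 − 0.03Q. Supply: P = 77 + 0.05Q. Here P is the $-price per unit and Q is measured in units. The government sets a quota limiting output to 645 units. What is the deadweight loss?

Competitive equilibrium: 147.5 − 0.03Q = 77 + 0.05Q → Q* = 881.25, P* = 121.0625.
At Q = 645: demand price = 147.5 − 0.03·645 = 128.15; supply price = 77 + 0.05·645 = 109.25.
ΔQ = 881.25 − 645 = 236.25; wedge = 128.15 − 109.25 = 18.9.
Welfare loss = ½ × 236.25 × 18.9 = $2232.56.

$2232.56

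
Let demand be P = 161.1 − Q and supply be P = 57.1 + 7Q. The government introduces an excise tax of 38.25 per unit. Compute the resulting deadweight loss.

91.44

Competitive equilibrium: 161.1 − Q = 57.1 + 7Q → Q* = 13, P* = 148.1.
With the tax, the buyer price exceeds the seller price by 38.25: (161.1 − Q) − (57.1 + 7Q) = 38.25 → Q' = 8.2188.
ΔQ = 13 − 8.2188 = 4.7812; the wedge equals the tax, 38.25.
Deadweight loss = ½ × 4.7812 × 38.25 = 91.44.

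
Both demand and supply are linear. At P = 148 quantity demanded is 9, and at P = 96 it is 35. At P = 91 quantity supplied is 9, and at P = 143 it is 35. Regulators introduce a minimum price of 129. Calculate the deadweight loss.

45.125

Demand slope = (96 − 148)/(35 − 9) = −2, so P = 166 − 2Q.
Supply slope = (143 − 91)/(35 − 9) = 2, so P = 73 + 2Q.
Competitive equilibrium: 166 − 2Q = 73 + 2Q → Q* = 23.25, P* = 119.5.
At the floor P = 129, quantity demanded = (166 − 129)/2 = 18.5.
Sellers' marginal cost at Q' = 18.5: 73 + 2·18.5 = 110.
ΔQ = 23.25 − 18.5 = 4.75; wedge = 129 − 110 = 19.
Welfare loss = ½ × 4.75 × 19 = 45.125.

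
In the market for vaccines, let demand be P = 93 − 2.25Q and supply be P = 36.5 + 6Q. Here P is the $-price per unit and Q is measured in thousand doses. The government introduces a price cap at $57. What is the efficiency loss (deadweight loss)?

Competitive equilibrium: 93 − 2.25Q = 36.5 + 6Q → Q* = 6.8485, P* = 77.5909.
At the ceiling P = 57, quantity supplied = (57 − 36.5)/6 = 3.4167.
Willingness to pay at Q' = 3.4167: 93 − 2.25·3.4167 = 85.3124.
ΔQ = 6.8485 − 3.4167 = 3.4318; wedge = 85.3124 − 57 = 28.3124.
The triangle = ½ × 3.4318 × 28.3124 = $48.58 thousand.

$48.58 thousand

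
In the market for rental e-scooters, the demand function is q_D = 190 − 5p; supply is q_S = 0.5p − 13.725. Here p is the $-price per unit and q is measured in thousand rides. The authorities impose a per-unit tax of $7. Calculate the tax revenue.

$11.30 thousand

In inverse form: demand p = 38 − 0.2q, supply p = 27.45 + 2q.
Competitive equilibrium: 38 − 0.2q = 27.45 + 2q → q* = 4.7955, p* = 37.0409.
With the tax, the buyer price exceeds the seller price by 7: (38 − 0.2q) − (27.45 + 2q) = 7 → q' = 1.6136.
Tax revenue = 7 × 1.6136 = $11.30 thousand.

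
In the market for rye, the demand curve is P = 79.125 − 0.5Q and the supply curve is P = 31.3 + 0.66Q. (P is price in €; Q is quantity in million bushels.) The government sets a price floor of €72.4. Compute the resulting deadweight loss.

Competitive equilibrium: 79.125 − 0.5Q = 31.3 + 0.66Q → Q* = 41.2284, P* = 58.5108.
At the floor P = 72.4, quantity demanded = (79.125 − 72.4)/0.5 = 13.45.
Sellers' marginal cost at Q' = 13.45: 31.3 + 0.66·13.45 = 40.177.
ΔQ = 41.2284 − 13.45 = 27.7784; wedge = 72.4 − 40.177 = 32.223.
The triangle = ½ × 27.7784 × 32.223 = €447.55 million.

€447.55 million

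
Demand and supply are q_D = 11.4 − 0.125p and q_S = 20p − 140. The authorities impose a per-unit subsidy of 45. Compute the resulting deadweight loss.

125.78

In inverse form: demand p = 91.2 − 8q, supply p = 7 + 0.05q.
Competitive equilibrium: 91.2 − 8q = 7 + 0.05q → q* = 10.4596, p* = 7.523.
The subsidy lowers effective supply by 45: p = 0.05q − 38.
New quantity: 91.2 − 8q = 0.05q − 38 → q' = 16.0497.
Overproduction Δq = 16.0497 − 10.4596 = 5.5901; wedge = subsidy = 45.
DWL = ½ × 5.5901 × 45 = 125.78.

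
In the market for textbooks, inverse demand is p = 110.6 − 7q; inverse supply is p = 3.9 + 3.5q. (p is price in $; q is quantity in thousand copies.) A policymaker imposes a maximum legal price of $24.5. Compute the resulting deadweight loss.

Competitive equilibrium: 110.6 − 7q = 3.9 + 3.5q → q* = 10.1619, p* = 39.4667.
At the ceiling p = 24.5, quantity supplied = (24.5 − 3.9)/3.5 = 5.8857.
Willingness to pay at q' = 5.8857: 110.6 − 7·5.8857 = 69.4001.
Δq = 10.1619 − 5.8857 = 4.2762; wedge = 69.4001 − 24.5 = 44.9001.
Welfare loss = ½ × 4.2762 × 44.9001 = $96 thousand.

$96 thousand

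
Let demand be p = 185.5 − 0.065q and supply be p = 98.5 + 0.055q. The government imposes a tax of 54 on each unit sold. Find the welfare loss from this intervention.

Competitive equilibrium: 185.5 − 0.065q = 98.5 + 0.055q → q* = 725, p* = 138.375.
With the tax, the buyer price exceeds the seller price by 54: (185.5 − 0.065q) − (98.5 + 0.055q) = 54 → q' = 275.
Δq = 725 − 275 = 450; the wedge equals the tax, 54.
The triangle = ½ × 450 × 54 = 12150.

12150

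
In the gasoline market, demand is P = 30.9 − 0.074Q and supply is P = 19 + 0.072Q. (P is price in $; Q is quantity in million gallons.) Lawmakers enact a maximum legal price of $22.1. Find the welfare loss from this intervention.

$107.93 million

Competitive equilibrium: 30.9 − 0.074Q = 19 + 0.072Q → Q* = 81.5068, P* = 24.8685.
At the ceiling P = 22.1, quantity supplied = (22.1 − 19)/0.072 = 43.0556.
Willingness to pay at Q' = 43.0556: 30.9 − 0.074·43.0556 = 27.7139.
ΔQ = 81.5068 − 43.0556 = 38.4512; wedge = 27.7139 − 22.1 = 5.6139.
The triangle = ½ × 38.4512 × 5.6139 = $107.93 million.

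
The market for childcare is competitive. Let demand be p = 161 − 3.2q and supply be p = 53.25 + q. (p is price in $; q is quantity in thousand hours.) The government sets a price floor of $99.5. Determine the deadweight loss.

$86.99 thousand

Competitive equilibrium: 161 − 3.2q = 53.25 + q → q* = 25.6548, p* = 78.9048.
At the floor p = 99.5, quantity demanded = (161 − 99.5)/3.2 = 19.2188.
Sellers' marginal cost at q' = 19.2188: 53.25 + 1·19.2188 = 72.4688.
Δq = 25.6548 − 19.2188 = 6.436; wedge = 99.5 − 72.4688 = 27.0312.
The triangle = ½ × 6.436 × 27.0312 = $86.99 thousand.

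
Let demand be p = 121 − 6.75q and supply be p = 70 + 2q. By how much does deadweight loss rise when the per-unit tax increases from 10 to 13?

3.94

Competitive equilibrium: 121 − 6.75q = 70 + 2q → q* = 5.8286, p* = 81.6571.
For a per-unit tax t: Δq = t/8.75, so DWL = ½·t·(t/8.75) = t²/17.5.
At t = 10: DWL = 5.714. At t = 13: DWL = 9.657.
Increase = 9.657 − 5.714 = 3.94.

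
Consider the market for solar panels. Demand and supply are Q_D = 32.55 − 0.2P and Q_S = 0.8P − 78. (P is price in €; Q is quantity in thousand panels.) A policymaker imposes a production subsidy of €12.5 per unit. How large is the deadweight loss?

€12.50 thousand

In inverse form: demand P = 162.75 − 5Q, supply P = 97.5 + 1.25Q.
Competitive equilibrium: 162.75 − 5Q = 97.5 + 1.25Q → Q* = 10.44, P* = 110.55.
The subsidy lowers effective supply by 12.5: P = 85 + 1.25Q.
New quantity: 162.75 − 5Q = 85 + 1.25Q → Q' = 12.44.
Overproduction ΔQ = 12.44 − 10.44 = 2; wedge = subsidy = 12.5.
Welfare loss = ½ × 2 × 12.5 = €12.50 thousand.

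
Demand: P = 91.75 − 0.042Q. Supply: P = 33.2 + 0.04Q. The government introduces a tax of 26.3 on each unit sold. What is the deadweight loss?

4217.62

Competitive equilibrium: 91.75 − 0.042Q = 33.2 + 0.04Q → Q* = 714.0244, P* = 61.761.
With the tax, the buyer price exceeds the seller price by 26.3: (91.75 − 0.042Q) − (33.2 + 0.04Q) = 26.3 → Q' = 393.2927.
ΔQ = 714.0244 − 393.2927 = 320.7317; the wedge equals the tax, 26.3.
The triangle = ½ × 320.7317 × 26.3 = 4217.62.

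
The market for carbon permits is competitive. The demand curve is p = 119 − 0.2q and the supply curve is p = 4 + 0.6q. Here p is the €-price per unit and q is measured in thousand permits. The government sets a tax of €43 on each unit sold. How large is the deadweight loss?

Competitive equilibrium: 119 − 0.2q = 4 + 0.6q → q* = 143.75, p* = 90.25.
With the tax, the buyer price exceeds the seller price by 43: (119 − 0.2q) − (4 + 0.6q) = 43 → q' = 90.
Δq = 143.75 − 90 = 53.75; the wedge equals the tax, 43.
Welfare loss = ½ × 53.75 × 43 = €1155.625 thousand.

€1155.625 thousand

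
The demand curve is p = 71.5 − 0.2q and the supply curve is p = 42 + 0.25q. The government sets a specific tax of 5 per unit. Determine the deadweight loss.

27.78

Competitive equilibrium: 71.5 − 0.2q = 42 + 0.25q → q* = 65.5556, p* = 58.3889.
With the tax, the buyer price exceeds the seller price by 5: (71.5 − 0.2q) − (42 + 0.25q) = 5 → q' = 54.4444.
Δq = 65.5556 − 54.4444 = 11.1112; the wedge equals the tax, 5.
The triangle = ½ × 11.1112 × 5 = 27.78.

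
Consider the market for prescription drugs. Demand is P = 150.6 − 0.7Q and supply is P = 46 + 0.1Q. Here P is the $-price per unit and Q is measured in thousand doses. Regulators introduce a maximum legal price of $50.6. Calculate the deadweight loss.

Competitive equilibrium: 150.6 − 0.7Q = 46 + 0.1Q → Q* = 130.75, P* = 59.075.
At the ceiling P = 50.6, quantity supplied = (50.6 − 46)/0.1 = 46.
Willingness to pay at Q' = 46: 150.6 − 0.7·46 = 118.4.
ΔQ = 130.75 − 46 = 84.75; wedge = 118.4 − 50.6 = 67.8.
Deadweight loss = ½ × 84.75 × 67.8 = $2873.025 thousand.

$2873.025 thousand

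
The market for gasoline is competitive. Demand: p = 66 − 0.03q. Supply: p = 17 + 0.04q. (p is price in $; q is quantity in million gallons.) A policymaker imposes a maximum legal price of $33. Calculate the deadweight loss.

Competitive equilibrium: 66 − 0.03q = 17 + 0.04q → q* = 700, p* = 45.
At the ceiling p = 33, quantity supplied = (33 − 17)/0.04 = 400.
Willingness to pay at q' = 400: 66 − 0.03·400 = 54.
Δq = 700 − 400 = 300; wedge = 54 − 33 = 21.
DWL = ½ × 300 × 21 = $3150 million.

$3150 million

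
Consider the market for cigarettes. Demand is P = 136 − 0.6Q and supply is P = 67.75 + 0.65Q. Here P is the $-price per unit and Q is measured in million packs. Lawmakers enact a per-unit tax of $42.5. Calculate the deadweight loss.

$722.50 million

Competitive equilibrium: 136 − 0.6Q = 67.75 + 0.65Q → Q* = 54.6, P* = 103.24.
With the tax, the buyer price exceeds the seller price by 42.5: (136 − 0.6Q) − (67.75 + 0.65Q) = 42.5 → Q' = 20.6.
ΔQ = 54.6 − 20.6 = 34; the wedge equals the tax, 42.5.
Deadweight loss = ½ × 34 × 42.5 = $722.50 million.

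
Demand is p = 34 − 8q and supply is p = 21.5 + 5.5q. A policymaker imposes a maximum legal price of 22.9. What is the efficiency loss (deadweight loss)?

3.04

Competitive equilibrium: 34 − 8q = 21.5 + 5.5q → q* = 0.9259, p* = 26.5926.
At the ceiling p = 22.9, quantity supplied = (22.9 − 21.5)/5.5 = 0.2545.
Willingness to pay at q' = 0.2545: 34 − 8·0.2545 = 31.964.
Δq = 0.9259 − 0.2545 = 0.6714; wedge = 31.964 − 22.9 = 9.064.
DWL = ½ × 0.6714 × 9.064 = 3.04.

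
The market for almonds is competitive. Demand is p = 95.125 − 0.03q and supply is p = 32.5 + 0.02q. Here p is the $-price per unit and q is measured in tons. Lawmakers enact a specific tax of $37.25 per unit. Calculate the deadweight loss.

Competitive equilibrium: 95.125 − 0.03q = 32.5 + 0.02q → q* = 1252.5, p* = 57.55.
With the tax, the buyer price exceeds the seller price by 37.25: (95.125 − 0.03q) − (32.5 + 0.02q) = 37.25 → q' = 507.5.
Δq = 1252.5 − 507.5 = 745; the wedge equals the tax, 37.25.
DWL = ½ × 745 × 37.25 = $13875.625.

$13875.625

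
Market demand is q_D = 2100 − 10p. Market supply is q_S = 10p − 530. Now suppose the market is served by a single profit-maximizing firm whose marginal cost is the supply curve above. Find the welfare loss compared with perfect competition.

6846.94

In inverse form: demand p = 210 − 0.1q, supply p = 53 + 0.1q.
Competitive equilibrium: 210 − 0.1q = 53 + 0.1q → q* = 785, p* = 131.5.
Marginal revenue: MR = 210 − 0.2q. Set MR = MC: 210 − 0.2q = 53 + 0.1q → q_m = 523.333333.
Price p_m = 210 − 0.1·523.333333 = 157.666667; MC(q_m) = 53 + 0.1·523.333333 = 105.333333.
Competitive q* = 785, so Δq = 261.666667; wedge = 157.666667 − 105.333333 = 52.333334.
Welfare loss = ½ × 261.666667 × 52.333334 = 6846.94.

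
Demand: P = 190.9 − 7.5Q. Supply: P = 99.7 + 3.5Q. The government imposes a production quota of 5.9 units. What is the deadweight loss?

31.44

Competitive equilibrium: 190.9 − 7.5Q = 99.7 + 3.5Q → Q* = 8.2909, P* = 128.7182.
At Q = 5.9: demand price = 190.9 − 7.5·5.9 = 146.65; supply price = 99.7 + 3.5·5.9 = 120.35.
ΔQ = 8.2909 − 5.9 = 2.3909; wedge = 146.65 − 120.35 = 26.3.
Welfare loss = ½ × 2.3909 × 26.3 = 31.44.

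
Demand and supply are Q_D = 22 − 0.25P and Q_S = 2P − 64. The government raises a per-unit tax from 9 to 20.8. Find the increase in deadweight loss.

39.07

In inverse form: demand P = 88 − 4Q, supply P = 32 + 0.5Q.
Competitive equilibrium: 88 − 4Q = 32 + 0.5Q → Q* = 12.4444, P* = 38.2222.
For a per-unit tax t: ΔQ = t/4.5, so DWL = ½·t·(t/4.5) = t²/9.
At t = 9: DWL = 9. At t = 20.8: DWL = 48.071.
Increase = 48.071 − 9 = 39.07.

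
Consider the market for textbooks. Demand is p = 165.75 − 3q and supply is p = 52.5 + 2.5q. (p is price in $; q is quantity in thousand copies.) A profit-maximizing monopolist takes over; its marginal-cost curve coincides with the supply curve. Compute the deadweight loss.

Competitive equilibrium: 165.75 − 3q = 52.5 + 2.5q → q* = 20.5909, p* = 103.9773.
Marginal revenue: MR = 165.75 − 6q. Set MR = MC: 165.75 − 6q = 52.5 + 2.5q → q_m = 13.3235.
Price p_m = 165.75 − 3·13.3235 = 125.7795; MC(q_m) = 52.5 + 2.5·13.3235 = 85.8088.
Competitive q* = 20.5909, so Δq = 7.2674; wedge = 125.7795 − 85.8088 = 39.9707.
Deadweight loss = ½ × 7.2674 × 39.9707 = $145.24 thousand.

$145.24 thousand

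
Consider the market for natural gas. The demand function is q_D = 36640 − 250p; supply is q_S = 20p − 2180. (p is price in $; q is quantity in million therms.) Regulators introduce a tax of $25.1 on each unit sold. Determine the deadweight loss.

In inverse form: demand p = 146.56 − 0.004q, supply p = 109 + 0.05q.
Competitive equilibrium: 146.56 − 0.004q = 109 + 0.05q → q* = 695.5556, p* = 143.7778.
With the tax, the buyer price exceeds the seller price by 25.1: (146.56 − 0.004q) − (109 + 0.05q) = 25.1 → q' = 230.7407.
Δq = 695.5556 − 230.7407 = 464.8149; the wedge equals the tax, 25.1.
Deadweight loss = ½ × 464.8149 × 25.1 = $5833.43 million.

$5833.43 million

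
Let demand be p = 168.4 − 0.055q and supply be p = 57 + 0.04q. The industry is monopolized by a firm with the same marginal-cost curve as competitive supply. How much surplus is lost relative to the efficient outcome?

8781.32

Competitive equilibrium: 168.4 − 0.055q = 57 + 0.04q → q* = 1172.63158, p* = 103.90526.
Marginal revenue: MR = 168.4 − 0.11q. Set MR = MC: 168.4 − 0.11q = 57 + 0.04q → q_m = 742.66667.
Price p_m = 168.4 − 0.055·742.66667 = 127.55333; MC(q_m) = 57 + 0.04·742.66667 = 86.70667.
Competitive q* = 1172.63158, so Δq = 429.96491; wedge = 127.55333 − 86.70667 = 40.84666.
Welfare loss = ½ × 429.96491 × 40.84666 = 8781.32.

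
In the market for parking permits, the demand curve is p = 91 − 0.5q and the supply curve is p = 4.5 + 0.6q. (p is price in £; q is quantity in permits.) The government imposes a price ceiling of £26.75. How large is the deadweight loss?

£949.66

Competitive equilibrium: 91 − 0.5q = 4.5 + 0.6q → q* = 78.6364, p* = 51.6818.
At the ceiling p = 26.75, quantity supplied = (26.75 − 4.5)/0.6 = 37.0833.
Willingness to pay at q' = 37.0833: 91 − 0.5·37.0833 = 72.4584.
Δq = 78.6364 − 37.0833 = 41.5531; wedge = 72.4584 − 26.75 = 45.7084.
The triangle = ½ × 41.5531 × 45.7084 = £949.66.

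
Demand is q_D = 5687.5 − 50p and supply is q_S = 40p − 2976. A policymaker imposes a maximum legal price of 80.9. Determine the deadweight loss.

8494.69

In inverse form: demand p = 113.75 − 0.02q, supply p = 74.4 + 0.025q.
Competitive equilibrium: 113.75 − 0.02q = 74.4 + 0.025q → q* = 874.4444, p* = 96.2611.
At the ceiling p = 80.9, quantity supplied = (80.9 − 74.4)/0.025 = 260.
Willingness to pay at q' = 260: 113.75 − 0.02·260 = 108.55.
Δq = 874.4444 − 260 = 614.4444; wedge = 108.55 − 80.9 = 27.65.
DWL = ½ × 614.4444 × 27.65 = 8494.69.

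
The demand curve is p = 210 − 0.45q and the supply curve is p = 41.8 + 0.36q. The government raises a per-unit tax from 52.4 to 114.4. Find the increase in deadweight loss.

6383.70

Competitive equilibrium: 210 − 0.45q = 41.8 + 0.36q → q* = 207.6543, p* = 116.5556.
For a per-unit tax t: Δq = t/0.81, so DWL = ½·t·(t/0.81) = t²/1.62.
At t = 52.4: DWL = 1694.914. At t = 114.4: DWL = 8078.617.
Increase = 8078.617 − 1694.914 = 6383.70.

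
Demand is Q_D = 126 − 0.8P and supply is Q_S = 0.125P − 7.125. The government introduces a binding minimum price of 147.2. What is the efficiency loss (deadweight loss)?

31.87

In inverse form: demand P = 157.5 − 1.25Q, supply P = 57 + 8Q.
Competitive equilibrium: 157.5 − 1.25Q = 57 + 8Q → Q* = 10.8649, P* = 143.9189.
At the floor P = 147.2, quantity demanded = (157.5 − 147.2)/1.25 = 8.24.
Sellers' marginal cost at Q' = 8.24: 57 + 8·8.24 = 122.92.
ΔQ = 10.8649 − 8.24 = 2.6249; wedge = 147.2 − 122.92 = 24.28.
The triangle = ½ × 2.6249 × 24.28 = 31.87.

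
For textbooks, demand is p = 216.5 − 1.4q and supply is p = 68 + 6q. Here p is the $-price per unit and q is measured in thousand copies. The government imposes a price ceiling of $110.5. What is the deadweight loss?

Competitive equilibrium: 216.5 − 1.4q = 68 + 6q → q* = 20.06757, p* = 188.40541.
At the ceiling p = 110.5, quantity supplied = (110.5 − 68)/6 = 7.08333.
Willingness to pay at q' = 7.08333: 216.5 − 1.4·7.08333 = 206.58334.
Δq = 20.06757 − 7.08333 = 12.98424; wedge = 206.58334 − 110.5 = 96.08334.
Deadweight loss = ½ × 12.98424 × 96.08334 = $623.78 thousand.

$623.78 thousand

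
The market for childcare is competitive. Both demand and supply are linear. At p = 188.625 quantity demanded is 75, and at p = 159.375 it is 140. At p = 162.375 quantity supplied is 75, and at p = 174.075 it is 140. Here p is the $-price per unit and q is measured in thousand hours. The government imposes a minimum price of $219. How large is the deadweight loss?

$3753.97 thousand

Demand slope = (159.375 − 188.625)/(140 − 75) = −0.45, so p = 222.375 − 0.45q.
Supply slope = (174.075 − 162.375)/(140 − 75) = 0.18, so p = 148.875 + 0.18q.
Competitive equilibrium: 222.375 − 0.45q = 148.875 + 0.18q → q* = 116.6667, p* = 169.875.
At the floor p = 219, quantity demanded = (222.375 − 219)/0.45 = 7.5.
Sellers' marginal cost at q' = 7.5: 148.875 + 0.18·7.5 = 150.225.
Δq = 116.6667 − 7.5 = 109.1667; wedge = 219 − 150.225 = 68.775.
Welfare loss = ½ × 109.1667 × 68.775 = $3753.97 thousand.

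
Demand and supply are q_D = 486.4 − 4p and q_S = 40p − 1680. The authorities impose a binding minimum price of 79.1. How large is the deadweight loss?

In inverse form: demand p = 121.6 − 0.25q, supply p = 42 + 0.025q.
Competitive equilibrium: 121.6 − 0.25q = 42 + 0.025q → q* = 289.4545, p* = 49.2364.
At the floor p = 79.1, quantity demanded = (121.6 − 79.1)/0.25 = 170.
Sellers' marginal cost at q' = 170: 42 + 0.025·170 = 46.25.
Δq = 289.4545 − 170 = 119.4545; wedge = 79.1 − 46.25 = 32.85.
Welfare loss = ½ × 119.4545 × 32.85 = 1962.04.

1962.04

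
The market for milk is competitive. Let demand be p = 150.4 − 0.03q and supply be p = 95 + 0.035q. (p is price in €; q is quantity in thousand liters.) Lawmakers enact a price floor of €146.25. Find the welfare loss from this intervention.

€16567.18 thousand

Competitive equilibrium: 150.4 − 0.03q = 95 + 0.035q → q* = 852.30769, p* = 124.83077.
At the floor p = 146.25, quantity demanded = (150.4 − 146.25)/0.03 = 138.33333.
Sellers' marginal cost at q' = 138.33333: 95 + 0.035·138.33333 = 99.84167.
Δq = 852.30769 − 138.33333 = 713.97436; wedge = 146.25 − 99.84167 = 46.40833.
The triangle = ½ × 713.97436 × 46.40833 = €16567.18 thousand.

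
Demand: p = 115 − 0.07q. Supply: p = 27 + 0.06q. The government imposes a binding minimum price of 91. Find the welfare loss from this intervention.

7254

Competitive equilibrium: 115 − 0.07q = 27 + 0.06q → q* = 676.92308, p* = 67.61538.
At the floor p = 91, quantity demanded = (115 − 91)/0.07 = 342.85714.
Sellers' marginal cost at q' = 342.85714: 27 + 0.06·342.85714 = 47.57143.
Δq = 676.92308 − 342.85714 = 334.06594; wedge = 91 − 47.57143 = 43.42857.
Welfare loss = ½ × 334.06594 × 43.42857 = 7254.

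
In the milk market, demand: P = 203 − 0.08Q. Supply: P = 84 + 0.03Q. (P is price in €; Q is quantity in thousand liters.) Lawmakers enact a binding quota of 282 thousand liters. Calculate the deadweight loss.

Competitive equilibrium: 203 − 0.08Q = 84 + 0.03Q → Q* = 1081.8182, P* = 116.4545.
At Q = 282: demand price = 203 − 0.08·282 = 180.44; supply price = 84 + 0.03·282 = 92.46.
ΔQ = 1081.8182 − 282 = 799.8182; wedge = 180.44 − 92.46 = 87.98.
DWL = ½ × 799.8182 × 87.98 = €35184 thousand.

€35184 thousand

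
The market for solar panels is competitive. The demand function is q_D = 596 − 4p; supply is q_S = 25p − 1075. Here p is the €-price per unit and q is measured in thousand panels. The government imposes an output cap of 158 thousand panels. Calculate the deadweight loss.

In inverse form: demand p = 149 − 0.25q, supply p = 43 + 0.04q.
Competitive equilibrium: 149 − 0.25q = 43 + 0.04q → q* = 365.5172, p* = 57.6207.
At q = 158: demand price = 149 − 0.25·158 = 109.5; supply price = 43 + 0.04·158 = 49.32.
Δq = 365.5172 − 158 = 207.5172; wedge = 109.5 − 49.32 = 60.18.
The triangle = ½ × 207.5172 × 60.18 = €6244.19 thousand.

€6244.19 thousand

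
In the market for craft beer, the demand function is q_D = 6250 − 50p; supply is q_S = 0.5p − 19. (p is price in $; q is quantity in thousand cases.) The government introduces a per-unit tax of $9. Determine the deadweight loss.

$20.05 thousand

In inverse form: demand p = 125 − 0.02q, supply p = 38 + 2q.
Competitive equilibrium: 125 − 0.02q = 38 + 2q → q* = 43.0693, p* = 124.1386.
With the tax, the buyer price exceeds the seller price by 9: (125 − 0.02q) − (38 + 2q) = 9 → q' = 38.6139.
Δq = 43.0693 − 38.6139 = 4.4554; the wedge equals the tax, 9.
Deadweight loss = ½ × 4.4554 × 9 = $20.05 thousand.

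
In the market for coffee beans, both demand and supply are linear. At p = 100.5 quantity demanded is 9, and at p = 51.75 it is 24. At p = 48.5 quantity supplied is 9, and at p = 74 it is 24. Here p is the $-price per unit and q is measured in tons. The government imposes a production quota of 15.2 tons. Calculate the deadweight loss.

$45.87

Demand slope = (51.75 − 100.5)/(24 − 9) = −3.25, so p = 129.75 − 3.25q.
Supply slope = (74 − 48.5)/(24 − 9) = 1.7, so p = 33.2 + 1.7q.
Competitive equilibrium: 129.75 − 3.25q = 33.2 + 1.7q → q* = 19.5051, p* = 66.3586.
At q = 15.2: demand price = 129.75 − 3.25·15.2 = 80.35; supply price = 33.2 + 1.7·15.2 = 59.04.
Δq = 19.5051 − 15.2 = 4.3051; wedge = 80.35 − 59.04 = 21.31.
Deadweight loss = ½ × 4.3051 × 21.31 = $45.87.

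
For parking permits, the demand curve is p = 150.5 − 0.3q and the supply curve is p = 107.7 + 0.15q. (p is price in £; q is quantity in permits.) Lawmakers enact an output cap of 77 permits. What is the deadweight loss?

Competitive equilibrium: 150.5 − 0.3q = 107.7 + 0.15q → q* = 95.1111, p* = 121.9667.
At q = 77: demand price = 150.5 − 0.3·77 = 127.4; supply price = 107.7 + 0.15·77 = 119.25.
Δq = 95.1111 − 77 = 18.1111; wedge = 127.4 − 119.25 = 8.15.
The triangle = ½ × 18.1111 × 8.15 = £73.80.

£73.80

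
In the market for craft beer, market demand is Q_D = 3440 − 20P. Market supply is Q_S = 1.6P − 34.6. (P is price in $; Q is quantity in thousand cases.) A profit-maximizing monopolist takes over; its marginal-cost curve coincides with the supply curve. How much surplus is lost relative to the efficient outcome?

In inverse form: demand P = 172 − 0.05Q, supply P = 21.625 + 0.625Q.
Competitive equilibrium: 172 − 0.05Q = 21.625 + 0.625Q → Q* = 222.7778, P* = 160.8611.
Marginal revenue: MR = 172 − 0.1Q. Set MR = MC: 172 − 0.1Q = 21.625 + 0.625Q → Q_m = 207.4138.
Price P_m = 172 − 0.05·207.4138 = 161.6293; MC(Q_m) = 21.625 + 0.625·207.4138 = 151.2586.
Competitive Q* = 222.7778, so ΔQ = 15.364; wedge = 161.6293 − 151.2586 = 10.3707.
Welfare loss = ½ × 15.364 × 10.3707 = $79.67 thousand.

$79.67 thousand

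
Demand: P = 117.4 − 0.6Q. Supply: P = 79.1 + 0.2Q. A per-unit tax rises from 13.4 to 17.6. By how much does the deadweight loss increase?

Competitive equilibrium: 117.4 − 0.6Q = 79.1 + 0.2Q → Q* = 47.875, P* = 88.675.
For a per-unit tax t: ΔQ = t/0.8, so DWL = ½·t·(t/0.8) = t²/1.6.
At t = 13.4: DWL = 112.225. At t = 17.6: DWL = 193.6.
Increase = 193.6 − 112.225 = 81.375.

81.375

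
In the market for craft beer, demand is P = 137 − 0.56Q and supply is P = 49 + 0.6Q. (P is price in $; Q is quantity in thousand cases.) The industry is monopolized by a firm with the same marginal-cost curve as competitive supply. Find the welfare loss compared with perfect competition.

Competitive equilibrium: 137 − 0.56Q = 49 + 0.6Q → Q* = 75.8621, P* = 94.5172.
Marginal revenue: MR = 137 − 1.12Q. Set MR = MC: 137 − 1.12Q = 49 + 0.6Q → Q_m = 51.1628.
Price P_m = 137 − 0.56·51.1628 = 108.3488; MC(Q_m) = 49 + 0.6·51.1628 = 79.6977.
Competitive Q* = 75.8621, so ΔQ = 24.6993; wedge = 108.3488 − 79.6977 = 28.6511.
The triangle = ½ × 24.6993 × 28.6511 = $353.83 thousand.

$353.83 thousand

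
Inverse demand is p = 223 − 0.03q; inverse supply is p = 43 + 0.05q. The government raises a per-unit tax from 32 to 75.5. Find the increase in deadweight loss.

29226.56

Competitive equilibrium: 223 − 0.03q = 43 + 0.05q → q* = 2250, p* = 155.5.
For a per-unit tax t: Δq = t/0.08, so DWL = ½·t·(t/0.08) = t²/0.16.
At t = 32: DWL = 6400. At t = 75.5: DWL = 35626.563.
Increase = 35626.563 − 6400 = 29226.56.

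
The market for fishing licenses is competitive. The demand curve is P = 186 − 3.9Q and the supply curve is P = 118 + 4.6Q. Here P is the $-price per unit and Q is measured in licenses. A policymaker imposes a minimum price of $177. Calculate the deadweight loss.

$137.71

Competitive equilibrium: 186 − 3.9Q = 118 + 4.6Q → Q* = 8, P* = 154.8.
At the floor P = 177, quantity demanded = (186 − 177)/3.9 = 2.3077.
Sellers' marginal cost at Q' = 2.3077: 118 + 4.6·2.3077 = 128.6154.
ΔQ = 8 − 2.3077 = 5.6923; wedge = 177 − 128.6154 = 48.3846.
The triangle = ½ × 5.6923 × 48.3846 = $137.71.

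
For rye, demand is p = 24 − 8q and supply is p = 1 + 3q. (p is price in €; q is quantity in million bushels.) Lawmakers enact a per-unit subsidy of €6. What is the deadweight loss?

Competitive equilibrium: 24 − 8q = 1 + 3q → q* = 2.0909, p* = 7.2727.
The subsidy lowers effective supply by 6: p = 3q − 5.
New quantity: 24 − 8q = 3q − 5 → q' = 2.6364.
Overproduction Δq = 2.6364 − 2.0909 = 0.5455; wedge = subsidy = 6.
Deadweight loss = ½ × 0.5455 × 6 = €1.64 million.

€1.64 million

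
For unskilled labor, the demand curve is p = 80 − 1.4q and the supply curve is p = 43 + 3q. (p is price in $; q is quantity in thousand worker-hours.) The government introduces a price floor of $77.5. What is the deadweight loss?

Competitive equilibrium: 80 − 1.4q = 43 + 3q → q* = 8.4091, p* = 68.2273.
At the floor p = 77.5, quantity demanded = (80 − 77.5)/1.4 = 1.7857.
Sellers' marginal cost at q' = 1.7857: 43 + 3·1.7857 = 48.3571.
Δq = 8.4091 − 1.7857 = 6.6234; wedge = 77.5 − 48.3571 = 29.1429.
Deadweight loss = ½ × 6.6234 × 29.1429 = $96.51 thousand.

$96.51 thousand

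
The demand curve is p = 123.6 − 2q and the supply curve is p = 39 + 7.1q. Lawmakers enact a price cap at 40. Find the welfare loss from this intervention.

Competitive equilibrium: 123.6 − 2q = 39 + 7.1q → q* = 9.2967, p* = 105.0066.
At the ceiling p = 40, quantity supplied = (40 − 39)/7.1 = 0.1408.
Willingness to pay at q' = 0.1408: 123.6 − 2·0.1408 = 123.3184.
Δq = 9.2967 − 0.1408 = 9.1559; wedge = 123.3184 − 40 = 83.3184.
DWL = ½ × 9.1559 × 83.3184 = 381.43.

381.43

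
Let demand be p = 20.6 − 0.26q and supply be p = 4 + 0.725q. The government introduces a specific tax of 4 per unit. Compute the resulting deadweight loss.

8.12

Competitive equilibrium: 20.6 − 0.26q = 4 + 0.725q → q* = 16.8528, p* = 16.2183.
With the tax, the buyer price exceeds the seller price by 4: (20.6 − 0.26q) − (4 + 0.725q) = 4 → q' = 12.7919.
Δq = 16.8528 − 12.7919 = 4.0609; the wedge equals the tax, 4.
Deadweight loss = ½ × 4.0609 × 4 = 8.12.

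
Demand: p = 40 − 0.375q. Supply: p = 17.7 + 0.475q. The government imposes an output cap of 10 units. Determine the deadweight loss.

Competitive equilibrium: 40 − 0.375q = 17.7 + 0.475q → q* = 26.2353, p* = 30.1618.
At q = 10: demand price = 40 − 0.375·10 = 36.25; supply price = 17.7 + 0.475·10 = 22.45.
Δq = 26.2353 − 10 = 16.2353; wedge = 36.25 − 22.45 = 13.8.
DWL = ½ × 16.2353 × 13.8 = 112.02.

112.02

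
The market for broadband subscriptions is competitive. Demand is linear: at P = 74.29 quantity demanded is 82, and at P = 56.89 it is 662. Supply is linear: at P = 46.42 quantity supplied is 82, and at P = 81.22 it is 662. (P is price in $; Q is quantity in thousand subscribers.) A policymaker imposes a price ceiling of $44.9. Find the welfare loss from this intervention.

Demand slope = (56.89 − 74.29)/(662 − 82) = −0.03, so P = 76.75 − 0.03Q.
Supply slope = (81.22 − 46.42)/(662 − 82) = 0.06, so P = 41.5 + 0.06Q.
Competitive equilibrium: 76.75 − 0.03Q = 41.5 + 0.06Q → Q* = 391.6667, P* = 65.
At the ceiling P = 44.9, quantity supplied = (44.9 − 41.5)/0.06 = 56.6667.
Willingness to pay at Q' = 56.6667: 76.75 − 0.03·56.6667 = 75.05.
ΔQ = 391.6667 − 56.6667 = 335; wedge = 75.05 − 44.9 = 30.15.
The triangle = ½ × 335 × 30.15 = $5050.125 thousand.

$5050.125 thousand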